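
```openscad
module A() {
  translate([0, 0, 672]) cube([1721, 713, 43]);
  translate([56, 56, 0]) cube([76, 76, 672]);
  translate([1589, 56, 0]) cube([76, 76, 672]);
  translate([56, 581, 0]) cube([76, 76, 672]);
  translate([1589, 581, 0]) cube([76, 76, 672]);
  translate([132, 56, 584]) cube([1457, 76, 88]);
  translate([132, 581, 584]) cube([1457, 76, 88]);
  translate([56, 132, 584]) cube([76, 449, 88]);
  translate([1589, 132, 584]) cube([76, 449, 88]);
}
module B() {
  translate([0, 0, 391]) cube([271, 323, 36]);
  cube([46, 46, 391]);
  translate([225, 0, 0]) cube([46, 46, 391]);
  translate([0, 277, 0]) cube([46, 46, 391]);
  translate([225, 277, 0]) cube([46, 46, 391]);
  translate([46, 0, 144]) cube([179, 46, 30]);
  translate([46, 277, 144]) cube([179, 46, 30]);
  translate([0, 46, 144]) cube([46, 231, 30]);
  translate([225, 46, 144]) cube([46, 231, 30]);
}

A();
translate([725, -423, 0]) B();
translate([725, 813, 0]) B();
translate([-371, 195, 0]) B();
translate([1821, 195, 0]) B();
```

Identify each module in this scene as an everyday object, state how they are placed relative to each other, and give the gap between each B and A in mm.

Each stool's nearest face is 100 mm from the table's bounding box.

A is a table. B is a stool. Four stools sit around the table at the −y, +y, −x, +x sides. The gap between each stool and the table is 100 mm.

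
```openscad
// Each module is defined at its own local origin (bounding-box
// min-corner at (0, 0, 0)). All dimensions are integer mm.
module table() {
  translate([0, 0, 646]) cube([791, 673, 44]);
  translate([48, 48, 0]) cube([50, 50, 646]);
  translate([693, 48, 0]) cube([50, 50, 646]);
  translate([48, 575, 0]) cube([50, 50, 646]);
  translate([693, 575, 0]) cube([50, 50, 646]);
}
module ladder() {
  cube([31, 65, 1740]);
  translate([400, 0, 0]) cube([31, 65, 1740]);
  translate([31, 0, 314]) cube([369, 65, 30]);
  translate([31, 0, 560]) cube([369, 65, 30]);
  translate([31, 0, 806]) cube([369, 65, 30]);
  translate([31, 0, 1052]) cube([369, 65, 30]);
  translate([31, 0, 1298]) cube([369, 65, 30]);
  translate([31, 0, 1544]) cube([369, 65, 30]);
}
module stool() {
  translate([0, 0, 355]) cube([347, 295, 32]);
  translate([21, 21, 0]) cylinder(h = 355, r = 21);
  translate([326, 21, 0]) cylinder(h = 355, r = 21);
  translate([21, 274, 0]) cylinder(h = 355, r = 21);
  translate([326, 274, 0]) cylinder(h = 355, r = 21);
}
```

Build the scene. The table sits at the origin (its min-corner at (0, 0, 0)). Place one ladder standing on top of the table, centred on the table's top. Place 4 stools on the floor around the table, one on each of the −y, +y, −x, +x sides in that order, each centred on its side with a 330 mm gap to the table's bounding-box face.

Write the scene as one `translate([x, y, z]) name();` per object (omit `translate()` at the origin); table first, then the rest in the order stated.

table();
translate([180, 304, 690]) ladder();
translate([222, -625, 0]) stool();
translate([222, 1003, 0]) stool();
translate([-677, 189, 0]) stool();
translate([1121, 189, 0]) stool();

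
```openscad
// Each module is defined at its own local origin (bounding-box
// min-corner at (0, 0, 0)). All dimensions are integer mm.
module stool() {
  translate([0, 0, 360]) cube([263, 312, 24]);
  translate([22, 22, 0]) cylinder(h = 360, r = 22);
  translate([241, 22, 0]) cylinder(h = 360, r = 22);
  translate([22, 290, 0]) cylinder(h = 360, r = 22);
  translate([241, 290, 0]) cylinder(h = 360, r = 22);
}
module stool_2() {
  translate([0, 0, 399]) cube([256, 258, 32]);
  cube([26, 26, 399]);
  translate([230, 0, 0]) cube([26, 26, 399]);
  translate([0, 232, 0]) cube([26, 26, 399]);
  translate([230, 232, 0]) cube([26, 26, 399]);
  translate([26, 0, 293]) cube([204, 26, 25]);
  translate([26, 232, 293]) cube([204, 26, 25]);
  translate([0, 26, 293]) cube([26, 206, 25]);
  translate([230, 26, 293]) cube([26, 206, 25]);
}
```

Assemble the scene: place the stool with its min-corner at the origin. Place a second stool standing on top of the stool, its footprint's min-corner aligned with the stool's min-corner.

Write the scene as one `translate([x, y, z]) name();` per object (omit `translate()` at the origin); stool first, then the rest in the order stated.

stool();
translate([0, 0, 384]) stool_2();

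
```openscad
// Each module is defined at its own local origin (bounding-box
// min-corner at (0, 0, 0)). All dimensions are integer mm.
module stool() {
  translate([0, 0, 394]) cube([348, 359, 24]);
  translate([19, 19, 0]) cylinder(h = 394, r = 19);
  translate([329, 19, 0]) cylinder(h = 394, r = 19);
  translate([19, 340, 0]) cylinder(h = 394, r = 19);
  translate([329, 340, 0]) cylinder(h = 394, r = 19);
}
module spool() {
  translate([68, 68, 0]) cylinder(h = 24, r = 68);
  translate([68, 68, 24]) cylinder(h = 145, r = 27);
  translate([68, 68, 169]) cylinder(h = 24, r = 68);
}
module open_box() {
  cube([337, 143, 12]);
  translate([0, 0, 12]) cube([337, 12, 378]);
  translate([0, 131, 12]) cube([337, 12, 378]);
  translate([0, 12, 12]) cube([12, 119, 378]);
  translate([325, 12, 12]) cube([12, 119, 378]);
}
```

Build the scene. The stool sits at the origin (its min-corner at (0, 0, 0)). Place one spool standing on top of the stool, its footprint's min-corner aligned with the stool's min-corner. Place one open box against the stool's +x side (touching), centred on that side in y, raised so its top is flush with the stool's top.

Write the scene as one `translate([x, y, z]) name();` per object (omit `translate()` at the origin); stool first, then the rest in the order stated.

stool();
translate([0, 0, 418]) spool();
translate([348, 108, 28]) open_box();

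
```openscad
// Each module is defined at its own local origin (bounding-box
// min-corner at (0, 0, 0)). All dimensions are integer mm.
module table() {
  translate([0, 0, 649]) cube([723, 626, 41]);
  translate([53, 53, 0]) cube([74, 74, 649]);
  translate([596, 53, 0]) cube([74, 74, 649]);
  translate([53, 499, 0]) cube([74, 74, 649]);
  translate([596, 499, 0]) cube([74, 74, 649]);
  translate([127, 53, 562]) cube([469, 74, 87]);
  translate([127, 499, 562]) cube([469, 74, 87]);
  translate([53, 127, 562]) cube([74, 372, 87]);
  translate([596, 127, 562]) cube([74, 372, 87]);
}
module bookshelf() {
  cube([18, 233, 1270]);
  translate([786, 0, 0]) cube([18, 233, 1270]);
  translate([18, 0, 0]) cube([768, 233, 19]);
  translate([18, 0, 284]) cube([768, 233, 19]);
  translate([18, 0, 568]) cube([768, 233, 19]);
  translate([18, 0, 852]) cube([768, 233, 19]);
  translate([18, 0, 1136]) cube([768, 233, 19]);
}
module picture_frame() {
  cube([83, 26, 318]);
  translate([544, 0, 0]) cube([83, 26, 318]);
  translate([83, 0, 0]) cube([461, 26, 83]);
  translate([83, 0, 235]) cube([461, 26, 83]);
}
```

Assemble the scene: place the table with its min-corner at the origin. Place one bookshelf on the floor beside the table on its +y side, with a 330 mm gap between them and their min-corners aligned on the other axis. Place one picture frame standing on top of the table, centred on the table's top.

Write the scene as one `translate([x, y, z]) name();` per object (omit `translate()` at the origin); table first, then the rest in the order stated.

table();
translate([0, 956, 0]) bookshelf();
translate([48, 300, 690]) picture_frame();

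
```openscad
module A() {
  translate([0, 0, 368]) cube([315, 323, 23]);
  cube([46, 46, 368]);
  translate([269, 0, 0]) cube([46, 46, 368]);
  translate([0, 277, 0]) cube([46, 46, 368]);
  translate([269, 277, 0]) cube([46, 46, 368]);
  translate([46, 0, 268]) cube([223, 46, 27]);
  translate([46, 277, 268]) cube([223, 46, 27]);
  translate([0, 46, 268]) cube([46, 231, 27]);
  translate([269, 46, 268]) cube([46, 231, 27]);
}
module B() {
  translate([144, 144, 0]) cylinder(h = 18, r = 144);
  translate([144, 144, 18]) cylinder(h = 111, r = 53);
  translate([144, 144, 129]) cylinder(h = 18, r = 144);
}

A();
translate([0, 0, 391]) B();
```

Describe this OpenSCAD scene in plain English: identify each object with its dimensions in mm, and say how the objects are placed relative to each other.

A is a four-legged stool. The seat is a 315×323×23 mm slab whose top surface is at z = 391 mm; four square legs, each 46×46 mm in cross-section, run from the floor (z = 0) to the underside of the seat, each flush with a corner of the seat. Four stretchers, 46 mm wide and 27 mm tall, connect adjacent legs with their undersides at z = 268 mm, each running between the inner faces of the legs it joins and aligned with the legs' outer faces on the other axis.

B is a spool: two coaxial disc flanges of radius 144 mm and thickness 18 mm, joined by a core cylinder of radius 53 mm and height 111 mm. The lower flange rests on z = 0 and the three cylinders share a vertical axis.

The spool is on top of the stool.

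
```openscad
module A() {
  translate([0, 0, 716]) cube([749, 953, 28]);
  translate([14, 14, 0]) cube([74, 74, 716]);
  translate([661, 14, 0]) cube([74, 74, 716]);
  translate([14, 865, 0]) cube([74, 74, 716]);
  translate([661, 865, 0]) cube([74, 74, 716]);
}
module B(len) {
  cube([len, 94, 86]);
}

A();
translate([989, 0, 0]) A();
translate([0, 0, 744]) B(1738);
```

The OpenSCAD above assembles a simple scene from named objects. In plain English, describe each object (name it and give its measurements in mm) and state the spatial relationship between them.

A is a table with a 749×953 mm rectangular top, 28 mm thick, top surface at z = 744 mm, supported by four 74×74 mm square legs, each inset 14 mm from the nearest pair of top edges, running from the floor.

B is a rectangular beam 1738 mm long (x), 94 mm deep (y), 86 mm thick (z).

The beam spans the tops of two tables placed 240 mm apart, resting at z = 744 mm.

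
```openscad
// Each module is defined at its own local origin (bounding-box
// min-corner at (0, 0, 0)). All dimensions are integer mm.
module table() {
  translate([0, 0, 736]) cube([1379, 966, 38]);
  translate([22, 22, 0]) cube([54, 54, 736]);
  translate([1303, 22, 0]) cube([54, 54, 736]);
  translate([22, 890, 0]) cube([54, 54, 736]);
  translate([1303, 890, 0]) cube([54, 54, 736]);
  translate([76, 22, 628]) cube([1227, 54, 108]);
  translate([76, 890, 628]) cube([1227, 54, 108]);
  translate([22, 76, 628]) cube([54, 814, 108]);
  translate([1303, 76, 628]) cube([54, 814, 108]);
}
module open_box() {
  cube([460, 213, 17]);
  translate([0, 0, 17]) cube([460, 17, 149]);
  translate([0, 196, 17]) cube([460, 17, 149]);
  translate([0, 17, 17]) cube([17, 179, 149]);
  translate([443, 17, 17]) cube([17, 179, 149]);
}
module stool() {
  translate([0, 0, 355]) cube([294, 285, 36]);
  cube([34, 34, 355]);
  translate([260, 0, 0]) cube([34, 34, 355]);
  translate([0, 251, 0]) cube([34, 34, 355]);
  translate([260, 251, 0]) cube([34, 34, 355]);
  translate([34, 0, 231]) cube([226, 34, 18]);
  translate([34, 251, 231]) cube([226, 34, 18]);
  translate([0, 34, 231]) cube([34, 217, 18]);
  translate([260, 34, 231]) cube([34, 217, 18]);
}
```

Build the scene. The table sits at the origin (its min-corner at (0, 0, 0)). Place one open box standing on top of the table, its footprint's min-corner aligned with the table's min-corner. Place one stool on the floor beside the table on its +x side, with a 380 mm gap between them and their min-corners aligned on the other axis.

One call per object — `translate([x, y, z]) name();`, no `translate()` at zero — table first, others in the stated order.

table();
translate([0, 0, 774]) open_box();
translate([1759, 0, 0]) stool();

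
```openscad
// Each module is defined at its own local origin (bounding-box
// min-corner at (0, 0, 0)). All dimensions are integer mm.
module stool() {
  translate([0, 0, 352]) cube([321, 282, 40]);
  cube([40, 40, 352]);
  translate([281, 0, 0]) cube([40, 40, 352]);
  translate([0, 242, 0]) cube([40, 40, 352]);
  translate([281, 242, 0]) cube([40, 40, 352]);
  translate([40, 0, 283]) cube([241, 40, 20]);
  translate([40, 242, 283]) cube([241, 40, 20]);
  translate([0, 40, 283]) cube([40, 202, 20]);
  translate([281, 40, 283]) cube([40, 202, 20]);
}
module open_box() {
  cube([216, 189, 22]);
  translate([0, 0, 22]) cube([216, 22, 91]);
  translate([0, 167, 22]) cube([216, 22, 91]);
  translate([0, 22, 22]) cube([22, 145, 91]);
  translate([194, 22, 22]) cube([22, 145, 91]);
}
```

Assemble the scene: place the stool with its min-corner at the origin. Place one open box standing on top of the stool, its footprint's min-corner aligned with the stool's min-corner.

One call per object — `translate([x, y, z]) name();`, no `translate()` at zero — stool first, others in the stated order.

stool();
translate([0, 0, 392]) open_box();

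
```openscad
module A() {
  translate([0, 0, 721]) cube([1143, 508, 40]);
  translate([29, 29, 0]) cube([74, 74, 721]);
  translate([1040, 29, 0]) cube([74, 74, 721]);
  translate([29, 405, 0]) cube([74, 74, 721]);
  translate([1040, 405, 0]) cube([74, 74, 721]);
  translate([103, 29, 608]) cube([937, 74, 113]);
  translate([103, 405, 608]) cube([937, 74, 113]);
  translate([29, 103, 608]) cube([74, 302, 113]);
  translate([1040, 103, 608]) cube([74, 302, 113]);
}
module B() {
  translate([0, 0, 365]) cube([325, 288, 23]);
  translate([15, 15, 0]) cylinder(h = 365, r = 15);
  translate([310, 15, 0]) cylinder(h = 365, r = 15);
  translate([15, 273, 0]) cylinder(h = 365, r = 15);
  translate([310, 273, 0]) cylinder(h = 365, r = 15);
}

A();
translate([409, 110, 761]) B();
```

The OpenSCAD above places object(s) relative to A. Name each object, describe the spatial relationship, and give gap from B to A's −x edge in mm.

A is a table. B is a stool. The stool is on top of the table, centred. The gap from the stool to the table's −x edge is 409 mm.

The stool's min-x is at 409; the table's min-x is 0; gap = 409 mm.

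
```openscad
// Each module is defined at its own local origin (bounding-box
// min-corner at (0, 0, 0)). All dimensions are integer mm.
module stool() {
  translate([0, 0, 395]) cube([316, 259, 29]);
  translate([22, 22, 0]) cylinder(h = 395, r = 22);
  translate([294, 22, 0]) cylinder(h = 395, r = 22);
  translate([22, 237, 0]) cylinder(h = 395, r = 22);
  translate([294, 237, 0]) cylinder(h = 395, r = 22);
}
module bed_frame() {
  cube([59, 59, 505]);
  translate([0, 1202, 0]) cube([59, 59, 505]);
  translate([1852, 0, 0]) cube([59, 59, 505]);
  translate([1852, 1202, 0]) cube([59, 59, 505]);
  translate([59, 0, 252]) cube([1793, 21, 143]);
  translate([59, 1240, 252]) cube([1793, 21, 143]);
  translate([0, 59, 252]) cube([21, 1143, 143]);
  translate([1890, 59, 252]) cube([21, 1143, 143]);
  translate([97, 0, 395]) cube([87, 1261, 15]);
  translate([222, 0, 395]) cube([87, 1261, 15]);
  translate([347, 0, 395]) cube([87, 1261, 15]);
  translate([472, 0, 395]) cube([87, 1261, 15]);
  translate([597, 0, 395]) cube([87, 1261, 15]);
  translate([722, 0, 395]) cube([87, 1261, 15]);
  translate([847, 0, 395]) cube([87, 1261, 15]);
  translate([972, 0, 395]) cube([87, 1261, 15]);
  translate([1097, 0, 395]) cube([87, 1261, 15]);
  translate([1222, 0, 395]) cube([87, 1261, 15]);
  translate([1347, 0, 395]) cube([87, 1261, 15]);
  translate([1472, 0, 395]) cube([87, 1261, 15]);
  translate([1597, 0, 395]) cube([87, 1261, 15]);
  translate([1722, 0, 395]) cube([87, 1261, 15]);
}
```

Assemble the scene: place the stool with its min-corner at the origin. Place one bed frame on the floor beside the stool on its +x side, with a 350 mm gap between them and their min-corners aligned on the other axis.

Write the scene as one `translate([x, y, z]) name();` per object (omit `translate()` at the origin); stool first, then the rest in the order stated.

stool();
translate([666, 0, 0]) bed_frame();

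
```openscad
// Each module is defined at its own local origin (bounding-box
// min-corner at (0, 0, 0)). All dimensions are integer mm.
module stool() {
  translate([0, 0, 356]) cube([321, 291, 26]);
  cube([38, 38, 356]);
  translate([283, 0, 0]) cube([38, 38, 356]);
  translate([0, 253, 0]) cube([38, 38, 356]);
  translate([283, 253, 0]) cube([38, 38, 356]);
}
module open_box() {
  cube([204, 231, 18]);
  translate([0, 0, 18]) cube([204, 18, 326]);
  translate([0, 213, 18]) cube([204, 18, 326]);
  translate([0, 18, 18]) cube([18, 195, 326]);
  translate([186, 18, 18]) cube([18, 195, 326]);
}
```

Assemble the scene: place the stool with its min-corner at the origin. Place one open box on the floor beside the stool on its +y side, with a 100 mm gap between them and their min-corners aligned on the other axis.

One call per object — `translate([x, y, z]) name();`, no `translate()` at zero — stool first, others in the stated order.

stool();
translate([0, 391, 0]) open_box();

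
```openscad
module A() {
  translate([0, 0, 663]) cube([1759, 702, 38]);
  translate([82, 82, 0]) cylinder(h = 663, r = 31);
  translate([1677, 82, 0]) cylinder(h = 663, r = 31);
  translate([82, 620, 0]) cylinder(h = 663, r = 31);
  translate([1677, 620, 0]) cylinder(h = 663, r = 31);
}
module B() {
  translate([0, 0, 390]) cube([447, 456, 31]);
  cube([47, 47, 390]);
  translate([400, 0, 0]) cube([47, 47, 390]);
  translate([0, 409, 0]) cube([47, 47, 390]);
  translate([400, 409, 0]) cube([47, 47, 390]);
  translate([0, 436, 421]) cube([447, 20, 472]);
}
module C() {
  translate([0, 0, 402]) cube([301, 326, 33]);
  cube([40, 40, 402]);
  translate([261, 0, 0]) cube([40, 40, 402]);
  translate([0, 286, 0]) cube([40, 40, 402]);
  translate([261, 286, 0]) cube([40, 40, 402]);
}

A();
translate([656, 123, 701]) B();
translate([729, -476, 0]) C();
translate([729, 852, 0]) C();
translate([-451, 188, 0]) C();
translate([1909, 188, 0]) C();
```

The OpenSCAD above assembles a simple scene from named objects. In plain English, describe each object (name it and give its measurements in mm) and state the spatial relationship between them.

A is a rectangular dining table. The top is 1759×702×38 mm with its upper surface at z = 701 mm. It stands on four round legs of 62 mm diameter, each leg's bounding box inset 51 mm from the nearest pair of top edges, running from the floor to the underside of the top.

B is a chair: 447×456 mm seat, 31 mm thick, top at z = 421 mm, on four 47 mm square corner legs flush with the seat edges. A 20 mm thick backrest slab spans the full seat width, extending 472 mm above the seat top, its back face flush with the seat's +y edge.

C is a four-legged stool. The seat is a 301×326×33 mm slab whose top surface is at z = 435 mm; four square legs, each 40×40 mm in cross-section, run from the floor (z = 0) to the underside of the seat, each flush with a corner of the seat.

The chair is on top of the table, centred. Four stools sit around the table at the −y, +y, −x, +x sides.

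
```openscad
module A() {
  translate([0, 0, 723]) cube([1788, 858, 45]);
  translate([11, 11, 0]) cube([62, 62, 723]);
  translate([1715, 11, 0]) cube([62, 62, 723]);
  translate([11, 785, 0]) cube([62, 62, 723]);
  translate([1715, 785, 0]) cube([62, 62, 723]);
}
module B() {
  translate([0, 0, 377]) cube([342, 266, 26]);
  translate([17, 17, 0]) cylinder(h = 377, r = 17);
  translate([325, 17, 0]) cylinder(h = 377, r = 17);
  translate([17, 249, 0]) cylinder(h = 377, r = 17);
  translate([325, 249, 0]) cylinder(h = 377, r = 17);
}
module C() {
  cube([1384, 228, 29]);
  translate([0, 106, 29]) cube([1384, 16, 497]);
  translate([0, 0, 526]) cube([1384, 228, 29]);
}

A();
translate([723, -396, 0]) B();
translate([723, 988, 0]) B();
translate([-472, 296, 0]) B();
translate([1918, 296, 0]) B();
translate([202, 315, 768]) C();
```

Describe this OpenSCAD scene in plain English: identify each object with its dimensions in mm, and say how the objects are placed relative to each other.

A is a table with a 1788×858 mm rectangular top, 45 mm thick, top surface at z = 768 mm, supported by four 62×62 mm square legs, each inset 11 mm from the nearest pair of top edges, running from the floor.

B is a four-legged stool. The seat is a 342×266×26 mm slab whose top surface is at z = 403 mm; four round legs, each 34 mm in diameter, run from the floor (z = 0) to the underside of the seat, each leg's axis is inset half a diameter from the nearest pair of seat edges (so the leg's bounding box is flush with the corner).

C is an I-beam lying along x, 1384 mm long. Overall section height 555 mm. Two flanges 228 mm wide (y) and 29 mm thick, one on the floor and one at the top; a web 16 mm thick runs between them, centred on the flange width.

Four stools sit around the table at the −y, +y, −x, +x sides. The I-beam is on top of the table, centred.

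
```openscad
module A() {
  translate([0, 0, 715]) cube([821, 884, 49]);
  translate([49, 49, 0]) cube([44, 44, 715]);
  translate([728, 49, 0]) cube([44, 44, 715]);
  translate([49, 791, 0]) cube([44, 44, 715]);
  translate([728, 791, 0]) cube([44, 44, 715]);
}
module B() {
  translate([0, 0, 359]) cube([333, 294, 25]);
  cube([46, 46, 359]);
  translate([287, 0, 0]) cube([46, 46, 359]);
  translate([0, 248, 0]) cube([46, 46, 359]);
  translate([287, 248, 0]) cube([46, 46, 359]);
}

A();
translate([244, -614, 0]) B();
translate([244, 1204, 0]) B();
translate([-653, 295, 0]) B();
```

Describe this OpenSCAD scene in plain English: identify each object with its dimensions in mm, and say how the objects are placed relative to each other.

A is a table: top 821 mm (x) × 884 mm (y), 49 mm thick, upper face at z = 764 mm, on four 44×44 mm square legs, each inset 49 mm from the nearest pair of top edges, running from z = 0 to the bottom of the top.

B is a four-legged stool. The seat is a 333×294×25 mm slab whose top surface is at z = 384 mm; four square legs, each 46×46 mm in cross-section, run from the floor (z = 0) to the underside of the seat, each flush with a corner of the seat.

Three stools sit around the table at the −y, +y, −x sides.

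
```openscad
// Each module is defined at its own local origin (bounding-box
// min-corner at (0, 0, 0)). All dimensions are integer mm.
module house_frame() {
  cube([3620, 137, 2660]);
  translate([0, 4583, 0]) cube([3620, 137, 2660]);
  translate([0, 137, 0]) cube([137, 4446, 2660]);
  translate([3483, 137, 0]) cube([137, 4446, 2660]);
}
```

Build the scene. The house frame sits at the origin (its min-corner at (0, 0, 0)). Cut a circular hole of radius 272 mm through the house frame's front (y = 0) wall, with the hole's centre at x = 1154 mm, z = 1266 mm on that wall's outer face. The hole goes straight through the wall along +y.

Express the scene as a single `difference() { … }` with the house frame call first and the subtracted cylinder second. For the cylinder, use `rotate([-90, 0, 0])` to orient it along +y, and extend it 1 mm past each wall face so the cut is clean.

difference() {
  house_frame();
  translate([1154, -1, 1266]) rotate([-90, 0, 0]) cylinder(h = 139, r = 272);
}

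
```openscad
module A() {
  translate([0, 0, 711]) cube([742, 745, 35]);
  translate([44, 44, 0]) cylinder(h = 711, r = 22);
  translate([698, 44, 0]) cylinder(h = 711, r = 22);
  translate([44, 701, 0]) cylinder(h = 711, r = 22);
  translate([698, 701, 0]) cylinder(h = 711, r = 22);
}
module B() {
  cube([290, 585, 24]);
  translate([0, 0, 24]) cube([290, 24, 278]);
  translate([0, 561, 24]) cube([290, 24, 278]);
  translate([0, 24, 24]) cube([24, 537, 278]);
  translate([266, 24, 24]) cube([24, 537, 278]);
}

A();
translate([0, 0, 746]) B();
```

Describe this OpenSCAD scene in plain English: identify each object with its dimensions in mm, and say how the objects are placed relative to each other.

A is a rectangular dining table. The top is 742×745×35 mm with its upper surface at z = 746 mm. It stands on four round legs of 44 mm diameter, each leg's bounding box inset 22 mm from the nearest pair of top edges, running from the floor to the underside of the top.

B is an open storage box with external size 290×585×302 mm and wall thickness 24 mm (the base is also 24 mm thick). The base covers the whole footprint; the four walls stand on the base, with the y-facing walls full-width and the x-facing walls fitting between their inner faces.

The open box is on top of the table.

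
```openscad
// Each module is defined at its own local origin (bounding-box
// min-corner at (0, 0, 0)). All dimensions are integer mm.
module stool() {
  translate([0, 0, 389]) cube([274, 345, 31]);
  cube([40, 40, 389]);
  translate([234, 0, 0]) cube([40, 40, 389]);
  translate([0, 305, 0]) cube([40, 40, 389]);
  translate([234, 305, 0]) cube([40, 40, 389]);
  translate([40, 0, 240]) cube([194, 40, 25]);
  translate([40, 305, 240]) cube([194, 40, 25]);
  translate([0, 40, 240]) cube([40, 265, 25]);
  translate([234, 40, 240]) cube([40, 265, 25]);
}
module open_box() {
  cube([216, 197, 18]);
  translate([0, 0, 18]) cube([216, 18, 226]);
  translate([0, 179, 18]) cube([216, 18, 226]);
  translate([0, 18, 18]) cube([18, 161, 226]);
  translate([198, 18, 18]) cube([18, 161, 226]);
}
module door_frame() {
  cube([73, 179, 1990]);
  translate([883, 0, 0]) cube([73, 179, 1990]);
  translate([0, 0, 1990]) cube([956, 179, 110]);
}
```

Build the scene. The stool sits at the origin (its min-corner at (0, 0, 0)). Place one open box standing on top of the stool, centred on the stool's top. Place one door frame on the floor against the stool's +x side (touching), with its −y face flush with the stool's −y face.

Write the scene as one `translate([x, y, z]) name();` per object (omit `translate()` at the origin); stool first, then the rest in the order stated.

stool();
translate([29, 74, 420]) open_box();
translate([274, 0, 0]) door_frame();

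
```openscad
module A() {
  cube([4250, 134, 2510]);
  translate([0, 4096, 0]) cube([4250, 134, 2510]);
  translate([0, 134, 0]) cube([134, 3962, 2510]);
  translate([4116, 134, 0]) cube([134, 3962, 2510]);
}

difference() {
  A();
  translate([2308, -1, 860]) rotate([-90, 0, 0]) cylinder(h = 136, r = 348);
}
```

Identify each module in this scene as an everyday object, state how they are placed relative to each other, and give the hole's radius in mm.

A is a house frame. The house frame has a circular hole through its front wall. The hole's radius is 348 mm.

The subtracted cylinder has r = 348 mm.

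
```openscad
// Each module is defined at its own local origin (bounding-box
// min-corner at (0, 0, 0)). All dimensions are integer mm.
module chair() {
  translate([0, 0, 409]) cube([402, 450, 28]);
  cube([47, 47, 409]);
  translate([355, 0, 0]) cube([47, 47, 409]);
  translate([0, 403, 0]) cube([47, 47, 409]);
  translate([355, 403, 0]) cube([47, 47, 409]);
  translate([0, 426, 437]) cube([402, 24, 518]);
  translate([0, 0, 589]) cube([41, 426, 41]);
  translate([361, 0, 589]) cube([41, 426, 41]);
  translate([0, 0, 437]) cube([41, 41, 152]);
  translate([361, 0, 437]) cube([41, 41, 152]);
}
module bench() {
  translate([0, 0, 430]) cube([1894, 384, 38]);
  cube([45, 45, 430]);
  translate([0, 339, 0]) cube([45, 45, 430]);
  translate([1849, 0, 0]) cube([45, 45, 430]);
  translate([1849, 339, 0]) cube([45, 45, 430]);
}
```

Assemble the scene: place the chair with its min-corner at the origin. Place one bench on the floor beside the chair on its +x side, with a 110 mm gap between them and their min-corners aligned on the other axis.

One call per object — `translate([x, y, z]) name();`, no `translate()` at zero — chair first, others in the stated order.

chair();
translate([512, 0, 0]) bench();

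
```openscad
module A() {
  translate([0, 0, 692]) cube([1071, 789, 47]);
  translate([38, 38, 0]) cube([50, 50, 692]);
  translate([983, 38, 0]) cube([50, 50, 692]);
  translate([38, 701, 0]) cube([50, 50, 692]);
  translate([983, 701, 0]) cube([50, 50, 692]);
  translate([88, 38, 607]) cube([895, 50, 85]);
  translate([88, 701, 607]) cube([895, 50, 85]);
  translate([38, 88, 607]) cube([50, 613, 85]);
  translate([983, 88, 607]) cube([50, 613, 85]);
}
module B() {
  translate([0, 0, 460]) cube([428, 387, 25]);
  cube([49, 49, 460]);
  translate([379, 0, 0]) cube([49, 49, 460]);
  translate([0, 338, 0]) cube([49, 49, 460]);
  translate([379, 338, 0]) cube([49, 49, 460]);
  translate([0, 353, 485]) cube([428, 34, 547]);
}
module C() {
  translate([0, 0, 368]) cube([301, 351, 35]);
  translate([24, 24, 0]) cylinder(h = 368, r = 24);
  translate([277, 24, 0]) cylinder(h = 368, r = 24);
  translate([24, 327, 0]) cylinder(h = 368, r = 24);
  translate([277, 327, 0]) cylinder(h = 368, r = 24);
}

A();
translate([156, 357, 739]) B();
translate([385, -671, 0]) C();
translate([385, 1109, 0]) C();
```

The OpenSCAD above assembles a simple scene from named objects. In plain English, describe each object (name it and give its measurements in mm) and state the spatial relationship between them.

A is a table: top 1071 mm (x) × 789 mm (y), 47 mm thick, upper face at z = 739 mm, on four 50×50 mm square legs, each inset 38 mm from the nearest pair of top edges, running from z = 0 to the bottom of the top. Four apron rails, 50 mm thick and 85 mm tall, run between adjacent legs with their top edges flush with the underside of the top and their outer faces flush with the legs' outer faces.

B is a chair: 428×387 mm seat, 25 mm thick, top at z = 485 mm, on four 49 mm square corner legs flush with the seat edges. A 34 mm thick backrest slab spans the full seat width, extending 547 mm above the seat top, its back face flush with the seat's +y edge.

C is a four-legged stool. The seat is a 301×351×35 mm slab whose top surface is at z = 403 mm; four round legs, each 48 mm in diameter, run from the floor (z = 0) to the underside of the seat, each leg's axis is inset half a diameter from the nearest pair of seat edges (so the leg's bounding box is flush with the corner).

The chair is on top of the table. Two stools sit around the table at the −y, +y sides.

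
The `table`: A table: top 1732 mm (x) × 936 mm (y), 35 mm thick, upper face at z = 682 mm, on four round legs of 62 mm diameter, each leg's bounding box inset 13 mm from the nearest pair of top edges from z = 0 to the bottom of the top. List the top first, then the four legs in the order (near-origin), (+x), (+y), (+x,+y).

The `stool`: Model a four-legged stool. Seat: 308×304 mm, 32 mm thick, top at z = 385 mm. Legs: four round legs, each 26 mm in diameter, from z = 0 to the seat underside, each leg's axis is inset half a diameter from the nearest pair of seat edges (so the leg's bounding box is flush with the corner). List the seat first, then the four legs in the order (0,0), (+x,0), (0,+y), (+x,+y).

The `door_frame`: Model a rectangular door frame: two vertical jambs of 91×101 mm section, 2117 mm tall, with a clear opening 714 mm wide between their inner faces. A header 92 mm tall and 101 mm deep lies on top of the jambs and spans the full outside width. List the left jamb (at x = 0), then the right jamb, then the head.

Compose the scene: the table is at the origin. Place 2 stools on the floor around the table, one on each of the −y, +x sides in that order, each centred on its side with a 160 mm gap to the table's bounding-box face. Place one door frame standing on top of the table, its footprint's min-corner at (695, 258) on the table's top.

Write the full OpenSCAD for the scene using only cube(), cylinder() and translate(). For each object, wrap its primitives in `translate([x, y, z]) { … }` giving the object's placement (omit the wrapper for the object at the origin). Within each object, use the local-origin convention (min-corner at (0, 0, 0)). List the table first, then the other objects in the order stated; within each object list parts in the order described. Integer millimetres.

translate([0, 0, 647]) cube([1732, 936, 35]);
translate([44, 44, 0]) cylinder(h = 647, r = 31);
translate([1688, 44, 0]) cylinder(h = 647, r = 31);
translate([44, 892, 0]) cylinder(h = 647, r = 31);
translate([1688, 892, 0]) cylinder(h = 647, r = 31);
translate([712, -464, 0]) {
  translate([0, 0, 353]) cube([308, 304, 32]);
  translate([13, 13, 0]) cylinder(h = 353, r = 13);
  translate([295, 13, 0]) cylinder(h = 353, r = 13);
  translate([13, 291, 0]) cylinder(h = 353, r = 13);
  translate([295, 291, 0]) cylinder(h = 353, r = 13);
}
translate([1892, 316, 0]) {
  translate([0, 0, 353]) cube([308, 304, 32]);
  translate([13, 13, 0]) cylinder(h = 353, r = 13);
  translate([295, 13, 0]) cylinder(h = 353, r = 13);
  translate([13, 291, 0]) cylinder(h = 353, r = 13);
  translate([295, 291, 0]) cylinder(h = 353, r = 13);
}
translate([695, 258, 682]) {
  cube([91, 101, 2117]);
  translate([805, 0, 0]) cube([91, 101, 2117]);
  translate([0, 0, 2117]) cube([896, 101, 92]);
}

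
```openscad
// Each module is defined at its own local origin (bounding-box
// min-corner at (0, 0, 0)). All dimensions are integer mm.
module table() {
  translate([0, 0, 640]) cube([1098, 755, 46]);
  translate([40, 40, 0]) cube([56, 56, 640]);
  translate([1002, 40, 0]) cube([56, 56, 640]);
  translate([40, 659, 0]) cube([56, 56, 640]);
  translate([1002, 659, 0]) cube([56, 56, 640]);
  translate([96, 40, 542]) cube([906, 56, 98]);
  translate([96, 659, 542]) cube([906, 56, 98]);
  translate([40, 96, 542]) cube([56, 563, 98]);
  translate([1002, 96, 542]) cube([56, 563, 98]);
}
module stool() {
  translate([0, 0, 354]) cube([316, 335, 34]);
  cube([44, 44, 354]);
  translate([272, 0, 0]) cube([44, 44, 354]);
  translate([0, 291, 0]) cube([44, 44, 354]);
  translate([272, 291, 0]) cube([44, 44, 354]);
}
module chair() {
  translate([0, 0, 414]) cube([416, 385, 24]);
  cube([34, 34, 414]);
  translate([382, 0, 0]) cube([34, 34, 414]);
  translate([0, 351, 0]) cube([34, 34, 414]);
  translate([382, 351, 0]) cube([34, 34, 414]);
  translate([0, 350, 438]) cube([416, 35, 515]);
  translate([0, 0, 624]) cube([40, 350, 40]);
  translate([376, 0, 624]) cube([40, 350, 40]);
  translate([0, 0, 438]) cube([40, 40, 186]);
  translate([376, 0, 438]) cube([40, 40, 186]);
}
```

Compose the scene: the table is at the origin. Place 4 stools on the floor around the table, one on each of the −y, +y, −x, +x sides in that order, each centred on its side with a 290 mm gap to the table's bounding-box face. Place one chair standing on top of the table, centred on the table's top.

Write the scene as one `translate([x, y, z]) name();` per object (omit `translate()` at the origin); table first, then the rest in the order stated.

table();
translate([391, -625, 0]) stool();
translate([391, 1045, 0]) stool();
translate([-606, 210, 0]) stool();
translate([1388, 210, 0]) stool();
translate([341, 185, 686]) chair();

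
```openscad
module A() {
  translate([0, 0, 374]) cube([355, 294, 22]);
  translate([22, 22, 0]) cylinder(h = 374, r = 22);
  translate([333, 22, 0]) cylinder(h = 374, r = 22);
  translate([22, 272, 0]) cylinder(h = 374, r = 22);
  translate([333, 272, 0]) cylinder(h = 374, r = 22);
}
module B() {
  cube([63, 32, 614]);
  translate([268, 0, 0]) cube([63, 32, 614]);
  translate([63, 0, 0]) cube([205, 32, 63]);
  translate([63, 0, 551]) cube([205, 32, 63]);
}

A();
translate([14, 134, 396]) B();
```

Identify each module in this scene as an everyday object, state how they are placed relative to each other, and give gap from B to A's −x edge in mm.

A is a stool. B is a picture frame. The picture frame is on top of the stool. The gap from the picture frame to the stool's −x edge is 14 mm.

The picture frame's min-x is at 14; the stool's min-x is 0; gap = 14 mm.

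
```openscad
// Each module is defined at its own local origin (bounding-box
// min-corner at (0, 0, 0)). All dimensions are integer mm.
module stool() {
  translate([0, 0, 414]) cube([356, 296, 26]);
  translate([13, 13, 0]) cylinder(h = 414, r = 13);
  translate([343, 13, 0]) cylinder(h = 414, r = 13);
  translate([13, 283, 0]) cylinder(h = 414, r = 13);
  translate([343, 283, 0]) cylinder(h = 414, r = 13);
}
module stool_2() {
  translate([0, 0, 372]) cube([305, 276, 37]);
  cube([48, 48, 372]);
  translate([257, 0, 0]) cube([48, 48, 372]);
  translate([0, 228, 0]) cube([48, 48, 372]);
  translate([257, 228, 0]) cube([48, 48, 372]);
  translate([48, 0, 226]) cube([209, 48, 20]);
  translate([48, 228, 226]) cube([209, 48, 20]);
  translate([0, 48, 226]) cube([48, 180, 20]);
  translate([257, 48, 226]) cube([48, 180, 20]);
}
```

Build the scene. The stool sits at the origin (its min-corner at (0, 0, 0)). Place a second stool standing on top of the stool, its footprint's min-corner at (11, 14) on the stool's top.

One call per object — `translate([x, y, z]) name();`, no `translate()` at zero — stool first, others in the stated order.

stool();
translate([11, 14, 440]) stool_2();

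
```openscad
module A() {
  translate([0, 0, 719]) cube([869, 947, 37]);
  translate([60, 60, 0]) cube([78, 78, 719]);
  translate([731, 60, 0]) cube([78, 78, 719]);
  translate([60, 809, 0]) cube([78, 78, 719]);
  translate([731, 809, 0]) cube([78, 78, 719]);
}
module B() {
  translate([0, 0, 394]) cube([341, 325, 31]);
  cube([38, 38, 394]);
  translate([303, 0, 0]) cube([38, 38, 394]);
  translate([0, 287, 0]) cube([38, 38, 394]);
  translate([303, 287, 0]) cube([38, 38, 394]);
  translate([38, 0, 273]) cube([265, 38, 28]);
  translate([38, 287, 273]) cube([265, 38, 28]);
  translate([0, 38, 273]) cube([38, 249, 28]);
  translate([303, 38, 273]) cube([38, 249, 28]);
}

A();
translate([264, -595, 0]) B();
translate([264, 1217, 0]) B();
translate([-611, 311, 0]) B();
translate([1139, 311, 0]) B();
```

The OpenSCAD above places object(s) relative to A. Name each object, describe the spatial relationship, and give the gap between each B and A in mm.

A is a table. B is a stool. Four stools sit around the table at the −y, +y, −x, +x sides. The gap between each stool and the table is 270 mm.

Each stool's nearest face is 270 mm from the table's bounding box.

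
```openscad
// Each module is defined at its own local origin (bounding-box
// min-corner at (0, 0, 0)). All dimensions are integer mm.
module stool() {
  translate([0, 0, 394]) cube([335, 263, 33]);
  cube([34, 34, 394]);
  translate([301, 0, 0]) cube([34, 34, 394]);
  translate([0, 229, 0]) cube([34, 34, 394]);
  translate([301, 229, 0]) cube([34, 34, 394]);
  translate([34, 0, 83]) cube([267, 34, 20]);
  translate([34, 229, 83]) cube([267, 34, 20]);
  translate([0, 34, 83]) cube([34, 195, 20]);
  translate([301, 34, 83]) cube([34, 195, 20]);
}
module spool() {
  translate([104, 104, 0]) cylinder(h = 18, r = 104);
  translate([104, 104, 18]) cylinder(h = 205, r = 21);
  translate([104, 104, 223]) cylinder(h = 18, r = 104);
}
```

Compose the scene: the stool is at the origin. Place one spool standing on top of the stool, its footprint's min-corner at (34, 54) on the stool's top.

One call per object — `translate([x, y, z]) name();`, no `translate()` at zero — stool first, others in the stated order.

stool();
translate([34, 54, 427]) spool();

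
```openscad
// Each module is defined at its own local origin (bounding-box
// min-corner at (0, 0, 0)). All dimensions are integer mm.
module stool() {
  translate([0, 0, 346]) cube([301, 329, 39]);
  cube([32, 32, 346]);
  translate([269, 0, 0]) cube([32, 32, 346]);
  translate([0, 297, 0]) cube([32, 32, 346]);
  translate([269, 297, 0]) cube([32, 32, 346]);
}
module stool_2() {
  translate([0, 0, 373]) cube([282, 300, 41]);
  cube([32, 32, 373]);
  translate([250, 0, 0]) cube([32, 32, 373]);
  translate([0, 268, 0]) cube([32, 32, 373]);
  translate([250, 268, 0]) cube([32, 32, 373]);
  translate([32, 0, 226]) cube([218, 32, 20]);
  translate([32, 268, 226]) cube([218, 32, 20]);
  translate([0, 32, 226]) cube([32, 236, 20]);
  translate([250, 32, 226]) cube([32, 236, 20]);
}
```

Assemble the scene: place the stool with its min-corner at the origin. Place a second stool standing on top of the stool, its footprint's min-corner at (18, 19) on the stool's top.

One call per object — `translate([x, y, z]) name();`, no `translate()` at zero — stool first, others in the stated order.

stool();
translate([18, 19, 385]) stool_2();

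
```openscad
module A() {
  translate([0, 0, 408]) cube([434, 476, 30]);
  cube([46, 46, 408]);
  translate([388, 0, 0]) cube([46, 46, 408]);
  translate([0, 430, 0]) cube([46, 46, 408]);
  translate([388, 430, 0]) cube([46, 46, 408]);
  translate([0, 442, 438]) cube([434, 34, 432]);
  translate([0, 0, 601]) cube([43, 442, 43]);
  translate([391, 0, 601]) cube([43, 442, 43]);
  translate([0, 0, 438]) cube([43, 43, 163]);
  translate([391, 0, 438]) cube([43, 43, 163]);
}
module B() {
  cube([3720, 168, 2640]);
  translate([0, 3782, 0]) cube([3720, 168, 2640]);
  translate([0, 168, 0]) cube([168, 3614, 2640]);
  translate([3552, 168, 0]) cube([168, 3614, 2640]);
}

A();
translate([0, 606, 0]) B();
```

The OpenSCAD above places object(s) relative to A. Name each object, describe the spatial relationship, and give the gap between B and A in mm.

The house frame's nearest face is 130 mm from the chair's +y face.

A is a chair. B is a house frame. The house frame is on the floor beside the chair on its +y side. The gap between the house frame and the chair is 130 mm.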